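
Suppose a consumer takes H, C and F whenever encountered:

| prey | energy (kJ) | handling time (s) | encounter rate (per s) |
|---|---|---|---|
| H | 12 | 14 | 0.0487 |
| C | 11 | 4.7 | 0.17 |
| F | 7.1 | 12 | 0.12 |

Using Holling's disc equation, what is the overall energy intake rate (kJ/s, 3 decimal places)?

R = Σλ_iE_i / (1 + Σλ_ih_i)
Numerator: 0.0487×12 + 0.17×11 + 0.12×7.1 = 3.306
Denominator: 1 + 0.0487×14 + 0.17×4.7 + 0.12×12 = 3.921
R = 3.306/3.921 = 0.8433 kJ/s

0.843 kJ/s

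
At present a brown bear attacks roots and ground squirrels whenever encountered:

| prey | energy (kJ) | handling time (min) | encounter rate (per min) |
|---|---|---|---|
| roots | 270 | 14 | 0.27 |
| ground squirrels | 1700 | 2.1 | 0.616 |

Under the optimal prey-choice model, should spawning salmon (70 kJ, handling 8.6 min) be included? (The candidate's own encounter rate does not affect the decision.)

No

Intake rate on the current diet: R = (0.27×270 + 0.616×1700) / (1 + 0.27×14 + 0.616×2.1) = 1120/6.074 = 184.4 kJ/min.
Profitability of spawning salmon: 70/8.6 = 8.14 kJ/min.
Since 8.14 < R, time spent handling spawning salmon is better spent searching.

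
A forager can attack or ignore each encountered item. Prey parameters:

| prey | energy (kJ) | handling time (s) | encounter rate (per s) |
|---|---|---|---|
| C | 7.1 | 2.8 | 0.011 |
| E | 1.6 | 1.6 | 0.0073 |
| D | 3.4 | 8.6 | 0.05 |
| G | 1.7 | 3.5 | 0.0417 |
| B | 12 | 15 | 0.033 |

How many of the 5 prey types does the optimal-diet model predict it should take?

Profitabilities (E/h, kJ/s): C 2.54, E 1, B 0.8, G 0.486, D 0.395. Add prey in this order while the next type's profitability exceeds the intake rate on those already taken.
Rate on top 1: 0.07577. E: 1 > 0.07577 → include.
Rate on top 2: 0.08612. B: 0.8 > 0.08612 → include.
Rate on top 3: 0.316. G: 0.486 > 0.316 → include.
Rate on top 4: 0.3307. D: 0.395 > 0.3307 → include.
Optimal diet: C, E, B, G, D — 5 of 5 types.

5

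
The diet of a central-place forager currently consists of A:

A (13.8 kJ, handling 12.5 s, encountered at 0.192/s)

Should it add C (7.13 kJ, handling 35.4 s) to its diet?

No

Intake rate on the current diet: R = (0.192×13.8) / (1 + 0.192×12.5) = 2.65/3.4 = 0.7793 kJ/s.
Profitability of C: 7.13/35.4 = 0.2014 kJ/s.
0.2014 < 0.7793, so adding C would lower the average — exclude it.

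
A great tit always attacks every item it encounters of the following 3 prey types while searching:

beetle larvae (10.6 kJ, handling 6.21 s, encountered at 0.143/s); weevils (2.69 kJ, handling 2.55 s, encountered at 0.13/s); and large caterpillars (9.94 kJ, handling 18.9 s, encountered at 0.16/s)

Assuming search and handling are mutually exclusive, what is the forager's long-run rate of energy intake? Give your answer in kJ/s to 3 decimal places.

R = (0.143×10.6 + 0.13×2.69 + 0.16×9.94) / (1 + 0.143×6.21 + 0.13×2.55 + 0.16×18.9) = 3.456/5.244 = 0.6591 kJ/s.

0.659 kJ/s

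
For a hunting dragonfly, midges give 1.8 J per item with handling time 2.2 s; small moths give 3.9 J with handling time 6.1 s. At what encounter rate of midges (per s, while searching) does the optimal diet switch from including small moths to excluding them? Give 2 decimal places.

1.62 per s

Drop small moths once their profitability E₂/h₂ falls below the rate achievable on midges alone: E₂/h₂ = λE₁/(1 + λh₁).
Solve for λ: λE₁h₂ = E₂(1 + λh₁) → λ(E₁h₂ − E₂h₁) = E₂ → λ = E₂/(E₁h₂ − E₂h₁).
λ = 3.9/(1.8×6.1 − 3.9×2.2) = 3.9/2.4 = 1.625 per s.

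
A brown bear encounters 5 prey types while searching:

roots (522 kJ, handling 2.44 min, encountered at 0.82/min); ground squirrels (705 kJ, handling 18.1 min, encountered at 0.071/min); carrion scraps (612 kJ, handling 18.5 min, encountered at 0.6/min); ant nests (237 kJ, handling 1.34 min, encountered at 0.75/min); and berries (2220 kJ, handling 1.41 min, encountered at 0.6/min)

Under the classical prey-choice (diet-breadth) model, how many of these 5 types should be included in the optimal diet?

1

Profitabilities (E/h, kJ/min): berries 1.57e+03, roots 214, ant nests 177, ground squirrels 39, carrion scraps 33.1. Add prey in this order while the next type's profitability exceeds the intake rate on those already taken.
Rate on top 1: 721.6. roots: 214 < 721.6 → exclude; stop.
Optimal diet: berries — 1 of 5 types.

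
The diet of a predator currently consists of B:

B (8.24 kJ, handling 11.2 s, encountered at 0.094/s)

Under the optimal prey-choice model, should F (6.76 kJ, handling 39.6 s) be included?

No

On B alone, R = ΣλE/(1+Σλh) = 0.7746/2.053 = 0.3773 kJ/s.
F: E/h = 6.76/39.6 = 0.1707 kJ/s.
0.1707 < 0.3773, so adding F would lower the average — exclude it.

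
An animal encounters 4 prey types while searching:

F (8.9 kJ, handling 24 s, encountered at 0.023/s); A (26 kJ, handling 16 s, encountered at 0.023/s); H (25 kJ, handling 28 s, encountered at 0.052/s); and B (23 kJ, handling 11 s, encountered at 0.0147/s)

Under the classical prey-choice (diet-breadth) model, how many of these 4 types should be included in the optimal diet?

E/h in descending order: B 2.09, A 1.62, H 0.893, F 0.371 kJ/s. The optimal diet is the largest prefix of this list for which every included type satisfies E_i/h_i > R on the types above it.
Rate on top 1: 0.291. A: 1.62 > 0.291 → include.
Rate on top 2: 0.612. H: 0.893 > 0.612 → include.
Rate on top 3: 0.7489. F: 0.371 < 0.7489 → exclude; stop.
Optimal diet: B, A, H — 3 of 4 types.

3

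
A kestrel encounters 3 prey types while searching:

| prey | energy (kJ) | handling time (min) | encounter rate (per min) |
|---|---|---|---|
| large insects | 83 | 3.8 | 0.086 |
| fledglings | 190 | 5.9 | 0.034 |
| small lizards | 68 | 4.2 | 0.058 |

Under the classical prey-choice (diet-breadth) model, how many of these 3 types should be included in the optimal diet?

Rank by E/h (kJ/min): fledglings 32.2, large insects 21.8, small lizards 16.2. Include each in turn until the next type's E/h falls below the running intake rate.
Rate on top 1: 5.381. large insects: 21.8 > 5.381 → include.
Rate on top 2: 8.903. small lizards: 16.2 > 8.903 → include.
Optimal diet: fledglings, large insects, small lizards — 3 of 3 types.

3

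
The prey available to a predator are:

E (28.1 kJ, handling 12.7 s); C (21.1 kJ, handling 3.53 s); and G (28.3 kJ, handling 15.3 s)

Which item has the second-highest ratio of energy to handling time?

Profitability E/h (kJ/s): E = 28.1/12.7 = 2.21, C = 21.1/3.53 = 5.98, G = 28.3/15.3 = 1.85.
Ranked: C > E > G.

E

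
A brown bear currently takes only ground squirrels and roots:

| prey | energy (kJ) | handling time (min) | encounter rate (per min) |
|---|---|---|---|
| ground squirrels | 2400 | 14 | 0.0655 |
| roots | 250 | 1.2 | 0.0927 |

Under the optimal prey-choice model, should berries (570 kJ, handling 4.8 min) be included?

Yes

Current rate: (0.0655×2400 + 0.0927×250)/(1 + 0.0655×14 + 0.0927×1.2) = 88.93 kJ/min.
Profitability of berries: 570/4.8 = 118.8 kJ/min.
Since 118.8 > R, including berries increases the long-run rate.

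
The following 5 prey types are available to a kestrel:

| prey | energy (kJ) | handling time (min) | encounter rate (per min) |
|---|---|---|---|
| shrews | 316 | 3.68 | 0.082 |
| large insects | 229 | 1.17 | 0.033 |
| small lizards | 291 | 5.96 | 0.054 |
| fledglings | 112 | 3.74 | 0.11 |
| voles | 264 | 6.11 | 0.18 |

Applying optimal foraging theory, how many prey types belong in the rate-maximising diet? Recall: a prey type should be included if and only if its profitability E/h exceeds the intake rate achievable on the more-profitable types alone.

4

E/h in descending order: large insects 196, shrews 85.9, small lizards 48.8, voles 43.2, fledglings 29.9 kJ/min. The optimal diet is the largest prefix of this list for which every included type satisfies E_i/h_i > R on the types above it.
Rate on top 1: 7.276. shrews: 85.9 > 7.276 → include.
Rate on top 2: 24.97. small lizards: 48.8 > 24.97 → include.
Rate on top 3: 29.59. voles: 43.2 > 29.59 → include.
Rate on top 4: 35.01. fledglings: 29.9 < 35.01 → exclude; stop.
Optimal diet: large insects, shrews, small lizards, voles — 4 of 5 types.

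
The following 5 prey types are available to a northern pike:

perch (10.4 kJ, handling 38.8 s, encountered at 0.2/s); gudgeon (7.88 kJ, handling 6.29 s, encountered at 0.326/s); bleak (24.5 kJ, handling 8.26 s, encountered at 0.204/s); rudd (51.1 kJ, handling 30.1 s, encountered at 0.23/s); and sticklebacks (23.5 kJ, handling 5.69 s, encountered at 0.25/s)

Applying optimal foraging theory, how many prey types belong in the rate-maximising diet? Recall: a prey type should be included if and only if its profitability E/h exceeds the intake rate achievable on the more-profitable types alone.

2

Profitabilities (E/h, kJ/s): sticklebacks 4.13, bleak 2.97, rudd 1.7, gudgeon 1.25, perch 0.268. Add prey in this order while the next type's profitability exceeds the intake rate on those already taken.
Rate on top 1: 2.425. bleak: 2.97 > 2.425 → include.
Rate on top 2: 2.647. rudd: 1.7 < 2.647 → exclude; stop.
Optimal diet: sticklebacks, bleak — 2 of 5 types.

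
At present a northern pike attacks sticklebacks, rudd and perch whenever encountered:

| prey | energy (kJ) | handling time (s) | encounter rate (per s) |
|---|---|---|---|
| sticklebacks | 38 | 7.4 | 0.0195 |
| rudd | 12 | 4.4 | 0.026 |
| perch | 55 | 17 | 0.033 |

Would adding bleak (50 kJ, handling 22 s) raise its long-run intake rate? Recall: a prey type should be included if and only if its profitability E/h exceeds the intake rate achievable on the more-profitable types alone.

On sticklebacks, rudd and perch alone, R = ΣλE/(1+Σλh) = 2.868/1.82 = 1.576 kJ/s.
Profitability of bleak: 50/22 = 2.273 kJ/s.
2.273 > 1.576, so adding bleak raises the average — include it.

Yes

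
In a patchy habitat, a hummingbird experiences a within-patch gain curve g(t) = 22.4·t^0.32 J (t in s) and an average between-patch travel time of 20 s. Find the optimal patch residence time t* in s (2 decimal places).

9.41 s

Maximise g(t)/(T+t): set derivative to zero → g'(t)(T+t) = g(t).
g'(t) = 0.32·22.4·t^-0.68. Setting 0.32·22.4·t^-0.68 = 22.4·t^0.32/(20+t) gives 0.32(20+t) = t, so 0.68·t = 0.32×20.
t* = 0.32×20/0.68 = 9.412 s.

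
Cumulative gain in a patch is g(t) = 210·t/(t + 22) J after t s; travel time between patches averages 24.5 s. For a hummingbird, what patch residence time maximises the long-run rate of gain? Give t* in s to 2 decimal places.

Maximise g(t)/(T+t): set derivative to zero → g'(t)(T+t) = g(t).
g'(t) = 210·22/(t + 22)². Setting 210·22/(t+22)² = 210t/[(t+22)(24.5+t)] gives 22(24.5+t) = t(t+22), so t² = 22×24.5 = 539.
t* = √539 = 23.22 s.

23.22 s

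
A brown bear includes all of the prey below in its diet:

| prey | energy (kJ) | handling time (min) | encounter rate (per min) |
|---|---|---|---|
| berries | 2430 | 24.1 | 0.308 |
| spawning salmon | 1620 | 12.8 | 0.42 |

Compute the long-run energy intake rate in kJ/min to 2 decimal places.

R = Σλ_iE_i / (1 + Σλ_ih_i)
Numerator: 0.308×2430 + 0.42×1620 = 1429
Denominator: 1 + 0.308×24.1 + 0.42×12.8 = 13.8
R = 1429/13.8 = 103.5 kJ/min

103.55 kJ/min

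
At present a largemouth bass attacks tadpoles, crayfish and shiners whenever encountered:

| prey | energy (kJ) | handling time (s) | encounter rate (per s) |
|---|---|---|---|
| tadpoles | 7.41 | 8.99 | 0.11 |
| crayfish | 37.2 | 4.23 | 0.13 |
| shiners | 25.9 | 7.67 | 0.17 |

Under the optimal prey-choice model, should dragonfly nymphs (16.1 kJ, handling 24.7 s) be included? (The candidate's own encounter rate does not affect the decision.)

Current rate: (0.11×7.41 + 0.13×37.2 + 0.17×25.9)/(1 + 0.11×8.99 + 0.13×4.23 + 0.17×7.67) = 2.616 kJ/s.
dragonfly nymphs: E/h = 16.1/24.7 = 0.6518 kJ/s.
Since 0.6518 < R, time spent handling dragonfly nymphs is better spent searching.

No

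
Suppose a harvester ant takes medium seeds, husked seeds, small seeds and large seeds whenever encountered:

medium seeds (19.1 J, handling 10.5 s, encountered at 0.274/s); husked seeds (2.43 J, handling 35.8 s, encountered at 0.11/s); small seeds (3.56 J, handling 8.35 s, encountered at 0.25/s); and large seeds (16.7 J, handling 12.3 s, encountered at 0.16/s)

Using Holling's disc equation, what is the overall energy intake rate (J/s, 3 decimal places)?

R = Σλ_iE_i / (1 + Σλ_ih_i)
Numerator: 0.274×19.1 + 0.11×2.43 + 0.25×3.56 + 0.16×16.7 = 9.063
Denominator: 1 + 0.274×10.5 + 0.11×35.8 + 0.25×8.35 + 0.16×12.3 = 11.87
R = 9.063/11.87 = 0.7635 J/s

0.763 J/s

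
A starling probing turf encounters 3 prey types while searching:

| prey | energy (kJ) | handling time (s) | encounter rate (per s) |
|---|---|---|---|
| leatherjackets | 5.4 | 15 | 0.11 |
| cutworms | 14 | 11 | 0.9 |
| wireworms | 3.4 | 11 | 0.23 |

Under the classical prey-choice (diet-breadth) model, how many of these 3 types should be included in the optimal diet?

1

E/h in descending order: cutworms 1.27, leatherjackets 0.36, wireworms 0.309 kJ/s. The optimal diet is the largest prefix of this list for which every included type satisfies E_i/h_i > R on the types above it.
Rate on top 1: 1.156. leatherjackets: 0.36 < 1.156 → exclude; stop.
Optimal diet: cutworms — 1 of 3 types.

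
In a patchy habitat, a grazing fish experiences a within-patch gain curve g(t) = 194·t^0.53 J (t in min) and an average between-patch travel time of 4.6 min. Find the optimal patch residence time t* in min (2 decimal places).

5.19 min

Maximise g(t)/(T+t): set derivative to zero → g'(t)(T+t) = g(t).
g'(t) = 0.53·194·t^-0.47. Setting 0.53·194·t^-0.47 = 194·t^0.53/(4.6+t) gives 0.53(4.6+t) = t, so 0.47·t = 0.53×4.6.
t* = 0.53×4.6/0.47 = 5.187 min.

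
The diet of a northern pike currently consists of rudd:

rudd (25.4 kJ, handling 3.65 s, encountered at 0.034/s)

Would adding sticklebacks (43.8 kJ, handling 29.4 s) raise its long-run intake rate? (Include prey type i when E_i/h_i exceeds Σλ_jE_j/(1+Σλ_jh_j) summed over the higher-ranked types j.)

On rudd alone, R = ΣλE/(1+Σλh) = 0.8636/1.124 = 0.7683 kJ/s.
Profitability of sticklebacks: 43.8/29.4 = 1.49 kJ/s.
Since 1.49 > R, including sticklebacks increases the long-run rate.

Yes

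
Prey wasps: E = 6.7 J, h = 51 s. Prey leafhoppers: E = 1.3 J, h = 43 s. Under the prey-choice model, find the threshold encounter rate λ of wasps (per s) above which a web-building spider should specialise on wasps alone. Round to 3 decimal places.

The zero-one rule: include leafhoppers iff E₂/h₂ > λE₁/(1+λh₁). Equality gives the switch point.
λE₁h₂ = E₂ + λE₂h₁ ⇒ λ = E₂/(E₁h₂ − E₂h₁) = 1.3/(288.1 − 66.3) = 0.005861 per s.

0.006 per s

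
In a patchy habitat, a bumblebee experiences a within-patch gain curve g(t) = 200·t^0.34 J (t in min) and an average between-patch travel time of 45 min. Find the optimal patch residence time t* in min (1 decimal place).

Optimal t* satisfies g'(t*) = g(t*)/(T + t*).
g'(t) = 0.34·200·t^-0.66. Setting 0.34·200·t^-0.66 = 200·t^0.34/(45+t) gives 0.34(45+t) = t, so 0.66·t = 0.34×45.
t* = 0.34×45/0.66 = 23.18 min.

23.2 min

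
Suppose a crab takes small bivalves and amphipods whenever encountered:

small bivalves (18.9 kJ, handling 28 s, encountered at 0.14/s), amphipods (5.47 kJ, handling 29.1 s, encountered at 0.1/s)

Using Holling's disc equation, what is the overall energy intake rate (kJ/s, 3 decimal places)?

R = Σλ_iE_i / (1 + Σλ_ih_i)
Numerator: 0.14×18.9 + 0.1×5.47 = 3.193
Denominator: 1 + 0.14×28 + 0.1×29.1 = 7.83
R = 3.193/7.83 = 0.4078 kJ/s

0.408 kJ/s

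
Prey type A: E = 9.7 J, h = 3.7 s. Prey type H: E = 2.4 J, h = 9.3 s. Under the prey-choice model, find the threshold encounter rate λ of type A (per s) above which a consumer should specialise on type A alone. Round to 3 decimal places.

0.030 per s

Drop type H once their profitability E₂/h₂ falls below the rate achievable on type A alone: E₂/h₂ = λE₁/(1 + λh₁).
Solve for λ: λE₁h₂ = E₂(1 + λh₁) → λ(E₁h₂ − E₂h₁) = E₂ → λ = E₂/(E₁h₂ − E₂h₁).
λ = 2.4/(9.7×9.3 − 2.4×3.7) = 2.4/81.33 = 0.02951 per s.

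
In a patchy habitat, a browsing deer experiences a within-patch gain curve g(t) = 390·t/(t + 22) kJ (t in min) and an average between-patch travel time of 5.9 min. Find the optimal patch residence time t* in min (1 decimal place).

By the marginal value theorem, leave when the instantaneous gain rate g'(t) equals the habitat-wide average g(t)/(T + t).
g'(t) = 390·22/(t + 22)². Setting 390·22/(t+22)² = 390t/[(t+22)(5.9+t)] gives 22(5.9+t) = t(t+22), so t² = 22×5.9 = 129.8.
t* = √129.8 = 11.39 min.

11.4 min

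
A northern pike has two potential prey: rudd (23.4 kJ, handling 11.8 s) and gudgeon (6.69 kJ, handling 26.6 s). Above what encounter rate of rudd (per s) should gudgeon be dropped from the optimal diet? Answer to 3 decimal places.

The zero-one rule: include gudgeon iff E₂/h₂ > λE₁/(1+λh₁). Equality gives the switch point.
λE₁h₂ = E₂ + λE₂h₁ ⇒ λ = E₂/(E₁h₂ − E₂h₁) = 6.69/(622.4 − 78.94) = 0.01231 per s.

0.012 per s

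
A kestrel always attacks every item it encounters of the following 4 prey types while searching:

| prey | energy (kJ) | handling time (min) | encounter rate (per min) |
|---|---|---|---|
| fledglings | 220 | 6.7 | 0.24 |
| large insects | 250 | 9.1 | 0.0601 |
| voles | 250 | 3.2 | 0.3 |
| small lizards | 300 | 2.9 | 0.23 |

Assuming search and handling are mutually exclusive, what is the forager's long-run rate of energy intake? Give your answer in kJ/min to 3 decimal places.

44.297 kJ/min

R = Σλ_iE_i / (1 + Σλ_ih_i)
Numerator: 0.24×220 + 0.0601×250 + 0.3×250 + 0.23×300 = 211.8
Denominator: 1 + 0.24×6.7 + 0.0601×9.1 + 0.3×3.2 + 0.23×2.9 = 4.782
R = 211.8/4.782 = 44.3 kJ/min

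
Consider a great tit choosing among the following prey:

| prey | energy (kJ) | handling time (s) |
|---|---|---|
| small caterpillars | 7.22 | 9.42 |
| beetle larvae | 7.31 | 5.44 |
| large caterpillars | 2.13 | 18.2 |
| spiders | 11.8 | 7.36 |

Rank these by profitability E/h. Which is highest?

In descending order of E/h:
spiders: 11.8/7.36 = 1.6 kJ/s
beetle larvae: 7.31/5.44 = 1.34 kJ/s
small caterpillars: 7.22/9.42 = 0.766 kJ/s
large caterpillars: 2.13/18.2 = 0.117 kJ/s

spiders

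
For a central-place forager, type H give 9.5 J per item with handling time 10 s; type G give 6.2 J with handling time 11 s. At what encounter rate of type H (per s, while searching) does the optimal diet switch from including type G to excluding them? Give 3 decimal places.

0.146 per s

Drop type G once their profitability E₂/h₂ falls below the rate achievable on type H alone: E₂/h₂ = λE₁/(1 + λh₁).
Solve for λ: λE₁h₂ = E₂(1 + λh₁) → λ(E₁h₂ − E₂h₁) = E₂ → λ = E₂/(E₁h₂ − E₂h₁).
λ = 6.2/(9.5×11 − 6.2×10) = 6.2/42.5 = 0.1459 per s.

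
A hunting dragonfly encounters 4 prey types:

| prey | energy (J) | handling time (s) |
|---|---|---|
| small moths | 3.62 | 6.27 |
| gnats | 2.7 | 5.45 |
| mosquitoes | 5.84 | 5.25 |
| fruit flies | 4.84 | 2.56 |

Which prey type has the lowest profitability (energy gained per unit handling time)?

gnats

In descending order of E/h:
fruit flies: 4.84/2.56 = 1.89 J/s
mosquitoes: 5.84/5.25 = 1.11 J/s
small moths: 3.62/6.27 = 0.577 J/s
gnats: 2.7/5.45 = 0.495 J/s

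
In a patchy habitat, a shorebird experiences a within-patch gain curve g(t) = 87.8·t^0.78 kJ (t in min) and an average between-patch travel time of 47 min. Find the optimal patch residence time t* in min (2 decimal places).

166.64 min

Maximise g(t)/(T+t): set derivative to zero → g'(t)(T+t) = g(t).
g'(t) = 0.78·87.8·t^-0.22. Setting 0.78·87.8·t^-0.22 = 87.8·t^0.78/(47+t) gives 0.78(47+t) = t, so 0.22·t = 0.78×47.
t* = 0.78×47/0.22 = 166.6 min.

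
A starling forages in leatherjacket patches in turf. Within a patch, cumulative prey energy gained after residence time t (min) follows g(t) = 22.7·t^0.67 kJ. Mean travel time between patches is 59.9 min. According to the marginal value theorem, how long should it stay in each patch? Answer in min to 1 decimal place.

By the marginal value theorem, leave when the instantaneous gain rate g'(t) equals the habitat-wide average g(t)/(T + t).
g'(t) = 0.67·22.7·t^-0.33. Setting 0.67·22.7·t^-0.33 = 22.7·t^0.67/(59.9+t) gives 0.67(59.9+t) = t, so 0.33·t = 0.67×59.9.
t* = 0.67×59.9/0.33 = 121.6 min.

121.6 min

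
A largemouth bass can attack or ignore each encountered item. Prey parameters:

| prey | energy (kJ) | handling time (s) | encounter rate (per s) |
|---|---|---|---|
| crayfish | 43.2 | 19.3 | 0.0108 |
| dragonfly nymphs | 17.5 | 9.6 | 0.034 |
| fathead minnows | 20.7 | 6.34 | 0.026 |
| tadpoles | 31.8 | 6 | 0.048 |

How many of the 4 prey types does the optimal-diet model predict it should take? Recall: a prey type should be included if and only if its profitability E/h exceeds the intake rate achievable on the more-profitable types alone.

E/h in descending order: tadpoles 5.3, fathead minnows 3.26, crayfish 2.24, dragonfly nymphs 1.82 kJ/s. The optimal diet is the largest prefix of this list for which every included type satisfies E_i/h_i > R on the types above it.
Rate on top 1: 1.185. fathead minnows: 3.26 > 1.185 → include.
Rate on top 2: 1.421. crayfish: 2.24 > 1.421 → include.
Rate on top 3: 1.524. dragonfly nymphs: 1.82 > 1.524 → include.
Optimal diet: tadpoles, fathead minnows, crayfish, dragonfly nymphs — 4 of 4 types.

4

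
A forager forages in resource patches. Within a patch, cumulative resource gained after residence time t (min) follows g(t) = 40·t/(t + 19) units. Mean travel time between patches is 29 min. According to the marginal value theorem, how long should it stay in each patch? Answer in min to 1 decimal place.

Optimal t* satisfies g'(t*) = g(t*)/(T + t*).
g'(t) = 40·19/(t + 19)². Setting 40·19/(t+19)² = 40t/[(t+19)(29+t)] gives 19(29+t) = t(t+19), so t² = 19×29 = 551.
t* = √551 = 23.47 min.

23.5 min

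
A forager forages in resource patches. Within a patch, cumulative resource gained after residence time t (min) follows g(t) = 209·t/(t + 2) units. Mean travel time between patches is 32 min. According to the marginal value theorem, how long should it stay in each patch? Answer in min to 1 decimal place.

8.0 min

Maximise g(t)/(T+t): set derivative to zero → g'(t)(T+t) = g(t).
g'(t) = 209·2/(t + 2)². Setting 209·2/(t+2)² = 209t/[(t+2)(32+t)] gives 2(32+t) = t(t+2), so t² = 2×32 = 64.
t* = √64 = 8 min.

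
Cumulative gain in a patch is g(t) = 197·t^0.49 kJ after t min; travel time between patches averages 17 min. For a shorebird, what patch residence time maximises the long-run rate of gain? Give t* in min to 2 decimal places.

16.33 min

Maximise g(t)/(T+t): set derivative to zero → g'(t)(T+t) = g(t).
g'(t) = 0.49·197·t^-0.51. Setting 0.49·197·t^-0.51 = 197·t^0.49/(17+t) gives 0.49(17+t) = t, so 0.51·t = 0.49×17.
t* = 0.49×17/0.51 = 16.33 min.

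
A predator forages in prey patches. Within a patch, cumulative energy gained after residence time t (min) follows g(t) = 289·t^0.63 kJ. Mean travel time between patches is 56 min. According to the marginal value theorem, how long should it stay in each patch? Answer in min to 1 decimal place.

By the marginal value theorem, leave when the instantaneous gain rate g'(t) equals the habitat-wide average g(t)/(T + t).
g'(t) = 0.63·289·t^-0.37. Setting 0.63·289·t^-0.37 = 289·t^0.63/(56+t) gives 0.63(56+t) = t, so 0.37·t = 0.63×56.
t* = 0.63×56/0.37 = 95.35 min.

95.4 min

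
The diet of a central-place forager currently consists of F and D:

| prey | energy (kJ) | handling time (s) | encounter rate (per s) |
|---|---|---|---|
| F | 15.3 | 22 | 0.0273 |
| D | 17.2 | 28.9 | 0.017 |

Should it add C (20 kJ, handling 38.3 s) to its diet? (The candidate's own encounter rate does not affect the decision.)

Intake rate on the current diet: R = (0.0273×15.3 + 0.017×17.2) / (1 + 0.0273×22 + 0.017×28.9) = 0.7101/2.092 = 0.3394 kJ/s.
C: E/h = 20/38.3 = 0.5222 kJ/s.
Since 0.5222 > R, including C increases the long-run rate.

Yes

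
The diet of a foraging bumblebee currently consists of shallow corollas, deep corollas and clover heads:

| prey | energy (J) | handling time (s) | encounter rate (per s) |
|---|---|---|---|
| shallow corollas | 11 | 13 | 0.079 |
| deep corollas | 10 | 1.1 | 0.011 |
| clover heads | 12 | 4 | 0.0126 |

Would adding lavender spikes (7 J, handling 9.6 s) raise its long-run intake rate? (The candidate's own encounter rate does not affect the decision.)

Current rate: (0.079×11 + 0.011×10 + 0.0126×12)/(1 + 0.079×13 + 0.011×1.1 + 0.0126×4) = 0.5409 J/s.
lavender spikes: E/h = 7/9.6 = 0.7292 J/s.
0.7292 > 0.5409, so adding lavender spikes raises the average — include it.

Yes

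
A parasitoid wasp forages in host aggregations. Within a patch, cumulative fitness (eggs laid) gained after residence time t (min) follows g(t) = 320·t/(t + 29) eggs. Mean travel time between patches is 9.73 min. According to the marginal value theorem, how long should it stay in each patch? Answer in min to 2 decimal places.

16.80 min

By the marginal value theorem, leave when the instantaneous gain rate g'(t) equals the habitat-wide average g(t)/(T + t).
g'(t) = 320·29/(t + 29)². Setting 320·29/(t+29)² = 320t/[(t+29)(9.73+t)] gives 29(9.73+t) = t(t+29), so t² = 29×9.73 = 282.2.
t* = √282.2 = 16.8 min.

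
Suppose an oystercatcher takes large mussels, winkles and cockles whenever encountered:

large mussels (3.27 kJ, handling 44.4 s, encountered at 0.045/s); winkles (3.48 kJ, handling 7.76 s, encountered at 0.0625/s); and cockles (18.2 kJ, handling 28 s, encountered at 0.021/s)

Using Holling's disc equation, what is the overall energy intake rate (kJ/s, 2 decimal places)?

R = (0.045×3.27 + 0.0625×3.48 + 0.021×18.2) / (1 + 0.045×44.4 + 0.0625×7.76 + 0.021×28) = 0.7469/4.071 = 0.1835 kJ/s.

0.18 kJ/s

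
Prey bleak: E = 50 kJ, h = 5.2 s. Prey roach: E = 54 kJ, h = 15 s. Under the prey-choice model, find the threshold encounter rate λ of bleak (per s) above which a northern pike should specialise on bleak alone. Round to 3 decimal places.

Drop roach once their profitability E₂/h₂ falls below the rate achievable on bleak alone: E₂/h₂ = λE₁/(1 + λh₁).
Solve for λ: λE₁h₂ = E₂(1 + λh₁) → λ(E₁h₂ − E₂h₁) = E₂ → λ = E₂/(E₁h₂ − E₂h₁).
λ = 54/(50×15 − 54×5.2) = 54/469.2 = 0.1151 per s.

0.115 per s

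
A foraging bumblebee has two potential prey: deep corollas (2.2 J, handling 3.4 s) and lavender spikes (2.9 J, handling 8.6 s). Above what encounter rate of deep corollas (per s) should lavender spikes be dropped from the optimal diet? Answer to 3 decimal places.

Drop lavender spikes once their profitability E₂/h₂ falls below the rate achievable on deep corollas alone: E₂/h₂ = λE₁/(1 + λh₁).
Solve for λ: λE₁h₂ = E₂(1 + λh₁) → λ(E₁h₂ − E₂h₁) = E₂ → λ = E₂/(E₁h₂ − E₂h₁).
λ = 2.9/(2.2×8.6 − 2.9×3.4) = 2.9/9.06 = 0.3201 per s.

0.320 per s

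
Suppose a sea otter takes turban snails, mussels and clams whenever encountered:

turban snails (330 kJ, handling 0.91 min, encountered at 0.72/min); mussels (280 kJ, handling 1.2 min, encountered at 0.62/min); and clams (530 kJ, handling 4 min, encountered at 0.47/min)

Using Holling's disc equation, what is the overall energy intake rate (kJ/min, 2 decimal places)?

R = Σλ_iE_i / (1 + Σλ_ih_i)
Numerator: 0.72×330 + 0.62×280 + 0.47×530 = 660.3
Denominator: 1 + 0.72×0.91 + 0.62×1.2 + 0.47×4 = 4.279
R = 660.3/4.279 = 154.3 kJ/min

154.30 kJ/min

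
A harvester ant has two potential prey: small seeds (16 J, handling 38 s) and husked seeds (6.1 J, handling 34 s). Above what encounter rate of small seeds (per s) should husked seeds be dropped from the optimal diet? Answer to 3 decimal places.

The zero-one rule: include husked seeds iff E₂/h₂ > λE₁/(1+λh₁). Equality gives the switch point.
λE₁h₂ = E₂ + λE₂h₁ ⇒ λ = E₂/(E₁h₂ − E₂h₁) = 6.1/(544 − 231.8) = 0.01954 per s.

0.020 per s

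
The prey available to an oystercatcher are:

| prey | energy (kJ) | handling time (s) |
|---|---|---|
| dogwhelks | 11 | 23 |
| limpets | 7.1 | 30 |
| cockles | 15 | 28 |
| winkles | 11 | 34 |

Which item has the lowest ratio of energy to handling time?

Profitability E/h (kJ/s): dogwhelks = 11/23 = 0.478, limpets = 7.1/30 = 0.237, cockles = 15/28 = 0.536, winkles = 11/34 = 0.324.
Ranked: cockles > dogwhelks > winkles > limpets.

limpets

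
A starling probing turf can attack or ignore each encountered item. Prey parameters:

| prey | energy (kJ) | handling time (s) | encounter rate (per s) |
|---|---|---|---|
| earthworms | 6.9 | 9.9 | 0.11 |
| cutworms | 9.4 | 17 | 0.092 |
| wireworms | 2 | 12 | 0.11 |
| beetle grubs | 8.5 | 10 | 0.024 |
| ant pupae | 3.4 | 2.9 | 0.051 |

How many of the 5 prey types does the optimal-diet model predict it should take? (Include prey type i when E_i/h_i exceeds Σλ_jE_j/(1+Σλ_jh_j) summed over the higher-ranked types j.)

4

Rank by E/h (kJ/s): ant pupae 1.17, beetle grubs 0.85, earthworms 0.697, cutworms 0.553, wireworms 0.167. Include each in turn until the next type's E/h falls below the running intake rate.
Rate on top 1: 0.1511. beetle grubs: 0.85 > 0.1511 → include.
Rate on top 2: 0.2719. earthworms: 0.697 > 0.2719 → include.
Rate on top 3: 0.4588. cutworms: 0.553 > 0.4588 → include.
Rate on top 4: 0.4952. wireworms: 0.167 < 0.4952 → exclude; stop.
Optimal diet: ant pupae, beetle grubs, earthworms, cutworms — 4 of 5 types.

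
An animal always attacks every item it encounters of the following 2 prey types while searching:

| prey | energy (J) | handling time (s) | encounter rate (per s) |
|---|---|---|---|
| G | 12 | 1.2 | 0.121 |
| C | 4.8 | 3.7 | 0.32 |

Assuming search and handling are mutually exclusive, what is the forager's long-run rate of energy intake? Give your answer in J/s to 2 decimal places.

1.28 J/s

R = Σλ_iE_i / (1 + Σλ_ih_i)
Numerator: 0.121×12 + 0.32×4.8 = 2.988
Denominator: 1 + 0.121×1.2 + 0.32×3.7 = 2.329
R = 2.988/2.329 = 1.283 J/s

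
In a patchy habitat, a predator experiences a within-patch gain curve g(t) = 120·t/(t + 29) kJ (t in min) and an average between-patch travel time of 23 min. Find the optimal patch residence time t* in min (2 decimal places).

Maximise g(t)/(T+t): set derivative to zero → g'(t)(T+t) = g(t).
g'(t) = 120·29/(t + 29)². Setting 120·29/(t+29)² = 120t/[(t+29)(23+t)] gives 29(23+t) = t(t+29), so t² = 29×23 = 667.
t* = √667 = 25.83 min.

25.83 min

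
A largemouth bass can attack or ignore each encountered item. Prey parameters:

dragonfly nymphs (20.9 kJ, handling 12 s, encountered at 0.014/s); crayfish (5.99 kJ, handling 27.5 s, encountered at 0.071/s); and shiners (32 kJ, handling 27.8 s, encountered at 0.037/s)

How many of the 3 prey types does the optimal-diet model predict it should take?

E/h in descending order: dragonfly nymphs 1.74, shiners 1.15, crayfish 0.218 kJ/s. The optimal diet is the largest prefix of this list for which every included type satisfies E_i/h_i > R on the types above it.
Rate on top 1: 0.2505. shiners: 1.15 > 0.2505 → include.
Rate on top 2: 0.6722. crayfish: 0.218 < 0.6722 → exclude; stop.
Optimal diet: dragonfly nymphs, shiners — 2 of 3 types.

2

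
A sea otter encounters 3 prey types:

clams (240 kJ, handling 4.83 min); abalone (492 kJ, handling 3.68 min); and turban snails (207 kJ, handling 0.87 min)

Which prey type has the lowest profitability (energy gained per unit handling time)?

clams

In descending order of E/h:
turban snails: 207/0.87 = 238 kJ/min
abalone: 492/3.68 = 134 kJ/min
clams: 240/4.83 = 49.7 kJ/min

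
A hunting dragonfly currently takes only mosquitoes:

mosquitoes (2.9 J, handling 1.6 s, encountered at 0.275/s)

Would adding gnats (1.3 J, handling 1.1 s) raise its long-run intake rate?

Yes

Current rate: (0.275×2.9)/(1 + 0.275×1.6) = 0.5538 J/s.
Profitability of gnats: 1.3/1.1 = 1.182 J/s.
1.182 > 0.5538, so adding gnats raises the average — include it.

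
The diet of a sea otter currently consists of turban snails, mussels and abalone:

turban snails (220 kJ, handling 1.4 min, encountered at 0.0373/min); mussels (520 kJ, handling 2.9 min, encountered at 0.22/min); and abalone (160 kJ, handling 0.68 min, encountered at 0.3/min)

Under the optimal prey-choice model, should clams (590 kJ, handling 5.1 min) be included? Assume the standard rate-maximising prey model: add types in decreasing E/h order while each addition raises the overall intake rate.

Yes

On turban snails, mussels and abalone alone, R = ΣλE/(1+Σλh) = 170.6/1.894 = 90.07 kJ/min.
clams: E/h = 590/5.1 = 115.7 kJ/min.
Since 115.7 > R, including clams increases the long-run rate.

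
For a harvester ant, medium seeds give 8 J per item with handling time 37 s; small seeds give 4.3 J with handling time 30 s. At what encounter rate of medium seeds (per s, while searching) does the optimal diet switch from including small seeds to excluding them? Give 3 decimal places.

The zero-one rule: include small seeds iff E₂/h₂ > λE₁/(1+λh₁). Equality gives the switch point.
λE₁h₂ = E₂ + λE₂h₁ ⇒ λ = E₂/(E₁h₂ − E₂h₁) = 4.3/(240 − 159.1) = 0.05315 per s.

0.053 per s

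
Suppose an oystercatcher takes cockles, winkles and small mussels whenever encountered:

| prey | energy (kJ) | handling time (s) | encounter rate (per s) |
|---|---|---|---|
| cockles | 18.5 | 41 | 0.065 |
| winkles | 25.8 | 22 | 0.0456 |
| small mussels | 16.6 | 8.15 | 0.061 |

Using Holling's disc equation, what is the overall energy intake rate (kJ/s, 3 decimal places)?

R = (0.065×18.5 + 0.0456×25.8 + 0.061×16.6) / (1 + 0.065×41 + 0.0456×22 + 0.061×8.15) = 3.392/5.165 = 0.6566 kJ/s.

0.657 kJ/s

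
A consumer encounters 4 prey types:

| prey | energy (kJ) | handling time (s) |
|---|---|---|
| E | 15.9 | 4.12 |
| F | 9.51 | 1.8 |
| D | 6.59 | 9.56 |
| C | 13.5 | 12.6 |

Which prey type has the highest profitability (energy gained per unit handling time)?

In descending order of E/h:
F: 9.51/1.8 = 5.28 kJ/s
E: 15.9/4.12 = 3.86 kJ/s
C: 13.5/12.6 = 1.07 kJ/s
D: 6.59/9.56 = 0.689 kJ/s

F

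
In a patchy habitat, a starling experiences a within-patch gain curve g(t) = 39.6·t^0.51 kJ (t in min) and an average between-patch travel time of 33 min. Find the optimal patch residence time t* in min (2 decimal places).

By the marginal value theorem, leave when the instantaneous gain rate g'(t) equals the habitat-wide average g(t)/(T + t).
g'(t) = 0.51·39.6·t^-0.49. Setting 0.51·39.6·t^-0.49 = 39.6·t^0.51/(33+t) gives 0.51(33+t) = t, so 0.49·t = 0.51×33.
t* = 0.51×33/0.49 = 34.35 min.

34.35 min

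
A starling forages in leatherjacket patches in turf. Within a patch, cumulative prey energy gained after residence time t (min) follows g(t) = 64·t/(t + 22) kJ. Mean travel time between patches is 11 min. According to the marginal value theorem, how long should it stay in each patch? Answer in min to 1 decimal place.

15.6 min

By the marginal value theorem, leave when the instantaneous gain rate g'(t) equals the habitat-wide average g(t)/(T + t).
g'(t) = 64·22/(t + 22)². Setting 64·22/(t+22)² = 64t/[(t+22)(11+t)] gives 22(11+t) = t(t+22), so t² = 22×11 = 242.
t* = √242 = 15.56 min.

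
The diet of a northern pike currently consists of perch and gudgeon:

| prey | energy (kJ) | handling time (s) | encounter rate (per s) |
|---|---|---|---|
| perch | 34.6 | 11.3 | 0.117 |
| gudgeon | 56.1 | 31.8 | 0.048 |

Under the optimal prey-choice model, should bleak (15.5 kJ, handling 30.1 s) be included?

Intake rate on the current diet: R = (0.117×34.6 + 0.048×56.1) / (1 + 0.117×11.3 + 0.048×31.8) = 6.741/3.849 = 1.752 kJ/s.
Profitability of bleak: 15.5/30.1 = 0.515 kJ/s.
Since 0.515 < R, time spent handling bleak is better spent searching.

No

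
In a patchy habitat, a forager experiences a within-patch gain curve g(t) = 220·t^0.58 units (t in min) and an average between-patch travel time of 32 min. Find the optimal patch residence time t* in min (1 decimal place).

44.2 min

Optimal t* satisfies g'(t*) = g(t*)/(T + t*).
g'(t) = 0.58·220·t^-0.42. Setting 0.58·220·t^-0.42 = 220·t^0.58/(32+t) gives 0.58(32+t) = t, so 0.42·t = 0.58×32.
t* = 0.58×32/0.42 = 44.19 min.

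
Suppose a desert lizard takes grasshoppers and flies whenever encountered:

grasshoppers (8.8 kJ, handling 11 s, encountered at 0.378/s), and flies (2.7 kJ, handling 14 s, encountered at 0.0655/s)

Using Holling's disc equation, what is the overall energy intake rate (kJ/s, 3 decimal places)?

R = Σλ_iE_i / (1 + Σλ_ih_i)
Numerator: 0.378×8.8 + 0.0655×2.7 = 3.503
Denominator: 1 + 0.378×11 + 0.0655×14 = 6.075
R = 3.503/6.075 = 0.5767 kJ/s

0.577 kJ/s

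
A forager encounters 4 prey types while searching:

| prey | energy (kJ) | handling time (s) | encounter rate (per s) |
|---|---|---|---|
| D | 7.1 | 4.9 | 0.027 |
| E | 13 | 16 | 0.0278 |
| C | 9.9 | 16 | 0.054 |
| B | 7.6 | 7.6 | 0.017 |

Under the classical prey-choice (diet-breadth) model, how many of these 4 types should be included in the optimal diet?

E/h in descending order: D 1.45, B 1, E 0.812, C 0.619 kJ/s. The optimal diet is the largest prefix of this list for which every included type satisfies E_i/h_i > R on the types above it.
Rate on top 1: 0.1693. B: 1 > 0.1693 → include.
Rate on top 2: 0.2544. E: 0.812 > 0.2544 → include.
Rate on top 3: 0.3999. C: 0.619 > 0.3999 → include.
Optimal diet: D, B, E, C — 4 of 4 types.

4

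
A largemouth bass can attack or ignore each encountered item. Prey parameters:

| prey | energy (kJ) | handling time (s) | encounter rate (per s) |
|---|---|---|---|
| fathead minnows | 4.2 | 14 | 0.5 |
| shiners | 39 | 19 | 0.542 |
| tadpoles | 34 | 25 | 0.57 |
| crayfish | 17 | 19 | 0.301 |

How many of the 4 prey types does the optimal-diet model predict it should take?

1

E/h in descending order: shiners 2.05, tadpoles 1.36, crayfish 0.895, fathead minnows 0.3 kJ/s. The optimal diet is the largest prefix of this list for which every included type satisfies E_i/h_i > R on the types above it.
Rate on top 1: 1.871. tadpoles: 1.36 < 1.871 → exclude; stop.
Optimal diet: shiners — 1 of 4 types.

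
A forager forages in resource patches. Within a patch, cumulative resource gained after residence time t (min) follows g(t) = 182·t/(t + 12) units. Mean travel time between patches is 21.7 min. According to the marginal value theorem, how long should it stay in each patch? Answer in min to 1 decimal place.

Maximise g(t)/(T+t): set derivative to zero → g'(t)(T+t) = g(t).
g'(t) = 182·12/(t + 12)². Setting 182·12/(t+12)² = 182t/[(t+12)(21.7+t)] gives 12(21.7+t) = t(t+12), so t² = 12×21.7 = 260.4.
t* = √260.4 = 16.14 min.

16.1 min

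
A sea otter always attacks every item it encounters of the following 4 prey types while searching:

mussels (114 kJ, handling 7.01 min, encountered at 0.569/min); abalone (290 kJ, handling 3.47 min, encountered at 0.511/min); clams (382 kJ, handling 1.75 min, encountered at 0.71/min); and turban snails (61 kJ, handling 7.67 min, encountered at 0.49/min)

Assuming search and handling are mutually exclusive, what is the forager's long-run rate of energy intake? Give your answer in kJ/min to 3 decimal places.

43.712 kJ/min

R = Σλ_iE_i / (1 + Σλ_ih_i)
Numerator: 0.569×114 + 0.511×290 + 0.71×382 + 0.49×61 = 514.2
Denominator: 1 + 0.569×7.01 + 0.511×3.47 + 0.71×1.75 + 0.49×7.67 = 11.76
R = 514.2/11.76 = 43.71 kJ/min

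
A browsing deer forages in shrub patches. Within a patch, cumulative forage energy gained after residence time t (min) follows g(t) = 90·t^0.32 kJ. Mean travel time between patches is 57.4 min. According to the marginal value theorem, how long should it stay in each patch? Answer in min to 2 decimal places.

27.01 min

Optimal t* satisfies g'(t*) = g(t*)/(T + t*).
g'(t) = 0.32·90·t^-0.68. Setting 0.32·90·t^-0.68 = 90·t^0.32/(57.4+t) gives 0.32(57.4+t) = t, so 0.68·t = 0.32×57.4.
t* = 0.32×57.4/0.68 = 27.01 min.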